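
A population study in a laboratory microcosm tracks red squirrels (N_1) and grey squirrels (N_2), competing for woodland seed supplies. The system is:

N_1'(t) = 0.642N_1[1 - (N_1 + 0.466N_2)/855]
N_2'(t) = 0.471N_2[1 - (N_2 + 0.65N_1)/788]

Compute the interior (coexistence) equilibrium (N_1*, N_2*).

N_1* ≈ 700, N_2* ≈ 333

Setting both brackets to zero gives the nullclines N_1 + 0.466N_2 = 855 and 0.65N_1 + N_2 = 788.
Substituting N_2 = 788 - 0.65N_1 into the first: N_1(1 - 0.466·0.65) = 855 - 0.466·788.
So N_1* = 488/0.697 = 700, and then N_2* = 788 - 0.65·700 = 333.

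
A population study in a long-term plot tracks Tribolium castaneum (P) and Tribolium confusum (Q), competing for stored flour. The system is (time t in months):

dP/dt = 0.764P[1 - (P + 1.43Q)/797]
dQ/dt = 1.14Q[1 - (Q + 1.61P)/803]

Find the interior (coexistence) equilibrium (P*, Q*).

Setting both brackets to zero gives the nullclines P + 1.43Q = 797 and 1.61P + Q = 803.
Substituting Q = 803 - 1.61P into the first: P(1 - 1.43·1.61) = 797 - 1.43·803.
So P* = -351/-1.3 = 270, and then Q* = 803 - 1.61·270 = 369.

P* ≈ 270, Q* ≈ 369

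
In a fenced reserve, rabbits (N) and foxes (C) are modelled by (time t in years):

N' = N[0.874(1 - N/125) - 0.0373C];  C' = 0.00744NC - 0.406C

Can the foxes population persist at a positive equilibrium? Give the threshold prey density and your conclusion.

Threshold N = 54.6; K > 54.6, so yes, the predator persists.

The predator equation gives dC/dt > 0 only when N > 0.406/0.00744 = 54.6.
Without the predator, N → K = 125. Since 125 > 54.6, the predator can invade and persist.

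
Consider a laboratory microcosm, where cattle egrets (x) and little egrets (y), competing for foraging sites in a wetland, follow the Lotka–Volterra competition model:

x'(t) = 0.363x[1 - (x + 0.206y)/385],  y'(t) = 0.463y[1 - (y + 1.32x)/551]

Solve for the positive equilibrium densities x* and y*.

Setting both brackets to zero gives the nullclines x + 0.206y = 385 and 1.32x + y = 551.
Substituting y = 551 - 1.32x into the first: x(1 - 0.206·1.32) = 385 - 0.206·551.
So x* = 271/0.728 = 373, and then y* = 551 - 1.32·373 = 58.8.

x* ≈ 373, y* ≈ 58.8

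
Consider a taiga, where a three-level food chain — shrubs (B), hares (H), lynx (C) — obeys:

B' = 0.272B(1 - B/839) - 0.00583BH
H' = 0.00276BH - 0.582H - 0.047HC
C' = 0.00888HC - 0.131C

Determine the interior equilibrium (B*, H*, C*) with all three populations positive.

From dC/dt = 0: 0.00888H* = 0.131, so H* = 14.8.
From dB/dt = 0: 0.272(1 - B*/839) = 0.00583·14.8, giving B* = 839·(1 - 0.316) = 574.
From dH/dt = 0: 0.00276·574 - 0.582 = 0.047C*, so C* = 1/0.047 = 21.3.

B* ≈ 574, H* ≈ 14.8, C* ≈ 21.3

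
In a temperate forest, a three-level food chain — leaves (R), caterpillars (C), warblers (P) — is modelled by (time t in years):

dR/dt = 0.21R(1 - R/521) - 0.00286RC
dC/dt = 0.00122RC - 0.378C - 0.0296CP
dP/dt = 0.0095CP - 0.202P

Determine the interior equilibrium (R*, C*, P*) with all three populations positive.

R* ≈ 370, C* ≈ 21.3, P* ≈ 2.48

From dP/dt = 0: 0.0095C* = 0.202, so C* = 21.3.
From dR/dt = 0: 0.21(1 - R*/521) = 0.00286·21.3, giving R* = 521·(1 - 0.29) = 370.
From dC/dt = 0: 0.00122·370 - 0.378 = 0.0296P*, so P* = 0.0736/0.0296 = 2.48.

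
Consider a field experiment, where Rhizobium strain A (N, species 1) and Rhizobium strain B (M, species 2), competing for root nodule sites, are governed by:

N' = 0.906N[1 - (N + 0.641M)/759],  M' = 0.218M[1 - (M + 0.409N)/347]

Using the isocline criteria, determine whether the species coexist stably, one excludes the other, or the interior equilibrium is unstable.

Compare the nullcline intercepts: K1/α12 = 759/0.641 = 1180 > K2 = 347; K2/α21 = 347/0.409 = 848 > K1 = 759.
Since both inequalities hold, each species can invade when rare, so the interior equilibrium is stable.

stable coexistence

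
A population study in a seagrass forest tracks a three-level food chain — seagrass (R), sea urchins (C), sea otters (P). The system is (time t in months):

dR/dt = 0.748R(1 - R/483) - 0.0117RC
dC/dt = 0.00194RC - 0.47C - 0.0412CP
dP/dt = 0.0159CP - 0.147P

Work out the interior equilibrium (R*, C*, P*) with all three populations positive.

R* ≈ 413, C* ≈ 9.25, P* ≈ 8.05

From dP/dt = 0: 0.0159C* = 0.147, so C* = 9.25.
From dR/dt = 0: 0.748(1 - R*/483) = 0.0117·9.25, giving R* = 483·(1 - 0.145) = 413.
From dC/dt = 0: 0.00194·413 - 0.47 = 0.0412P*, so P* = 0.332/0.0412 = 8.05.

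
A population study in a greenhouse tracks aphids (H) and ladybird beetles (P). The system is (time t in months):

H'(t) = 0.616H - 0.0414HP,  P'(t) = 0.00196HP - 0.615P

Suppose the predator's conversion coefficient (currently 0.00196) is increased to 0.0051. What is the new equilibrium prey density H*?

At the interior fixed point, setting dP/dt = 0 with P > 0 fixes H* = (predator death rate)/(HP coefficient) — independent of the other coefficients.
With the change, H* = 0.615/0.0051 = 121; it falls from 314.

H* ≈ 121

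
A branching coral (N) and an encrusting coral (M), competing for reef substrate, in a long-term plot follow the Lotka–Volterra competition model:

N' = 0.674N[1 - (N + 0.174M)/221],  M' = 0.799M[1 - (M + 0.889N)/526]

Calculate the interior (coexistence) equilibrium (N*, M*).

N* ≈ 153, M* ≈ 390

Setting both brackets to zero gives the nullclines N + 0.174M = 221 and 0.889N + M = 526.
Substituting M = 526 - 0.889N into the first: N(1 - 0.174·0.889) = 221 - 0.174·526.
So N* = 129/0.845 = 153, and then M* = 526 - 0.889·153 = 390.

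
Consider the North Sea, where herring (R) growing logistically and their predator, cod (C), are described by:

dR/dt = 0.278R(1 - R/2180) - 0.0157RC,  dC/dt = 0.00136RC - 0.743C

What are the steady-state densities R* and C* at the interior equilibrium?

From dC/dt = 0 with C > 0: 0.00136R* = 0.743, so R* = 546.
Substitute into dR/dt = 0: 0.278(1 - 546/2180) = 0.0157C*.
The bracket is 0.749, giving C* = 0.208/0.0157 = 13.3.

R* ≈ 546, C* ≈ 13.3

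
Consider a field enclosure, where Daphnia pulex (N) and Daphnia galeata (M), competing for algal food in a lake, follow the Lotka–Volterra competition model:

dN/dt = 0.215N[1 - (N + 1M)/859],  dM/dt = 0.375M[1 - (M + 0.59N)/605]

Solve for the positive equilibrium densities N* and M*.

Setting both brackets to zero gives the nullclines N + 1M = 859 and 0.59N + M = 605.
Substituting M = 605 - 0.59N into the first: N(1 - 1·0.59) = 859 - 1·605.
So N* = 254/0.41 = 620, and then M* = 605 - 0.59·620 = 239.

N* ≈ 620, M* ≈ 239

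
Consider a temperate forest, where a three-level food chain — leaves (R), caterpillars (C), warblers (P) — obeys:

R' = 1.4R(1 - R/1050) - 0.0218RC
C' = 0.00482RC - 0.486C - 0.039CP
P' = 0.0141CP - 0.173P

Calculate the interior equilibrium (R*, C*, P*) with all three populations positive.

From dP/dt = 0: 0.0141C* = 0.173, so C* = 12.3.
From dR/dt = 0: 1.4(1 - R*/1050) = 0.0218·12.3, giving R* = 1050·(1 - 0.191) = 849.
From dC/dt = 0: 0.00482·849 - 0.486 = 0.039P*, so P* = 3.61/0.039 = 92.5.

R* ≈ 849, C* ≈ 12.3, P* ≈ 92.5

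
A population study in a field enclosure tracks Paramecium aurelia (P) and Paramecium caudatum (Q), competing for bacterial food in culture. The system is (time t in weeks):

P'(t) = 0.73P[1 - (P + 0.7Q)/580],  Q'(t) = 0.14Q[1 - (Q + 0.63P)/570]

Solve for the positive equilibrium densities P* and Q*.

Setting both brackets to zero gives the nullclines P + 0.7Q = 580 and 0.63P + Q = 570.
Substituting Q = 570 - 0.63P into the first: P(1 - 0.7·0.63) = 580 - 0.7·570.
So P* = 181/0.559 = 324, and then Q* = 570 - 0.63·324 = 366.

P* ≈ 324, Q* ≈ 366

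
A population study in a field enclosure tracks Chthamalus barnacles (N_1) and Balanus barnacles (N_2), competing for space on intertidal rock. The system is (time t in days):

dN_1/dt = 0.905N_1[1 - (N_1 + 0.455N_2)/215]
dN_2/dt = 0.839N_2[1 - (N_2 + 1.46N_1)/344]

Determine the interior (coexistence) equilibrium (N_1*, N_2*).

N_1* ≈ 174, N_2* ≈ 89.7

Setting both brackets to zero gives the nullclines N_1 + 0.455N_2 = 215 and 1.46N_1 + N_2 = 344.
Substituting N_2 = 344 - 1.46N_1 into the first: N_1(1 - 0.455·1.46) = 215 - 0.455·344.
So N_1* = 58.5/0.336 = 174, and then N_2* = 344 - 1.46·174 = 89.7.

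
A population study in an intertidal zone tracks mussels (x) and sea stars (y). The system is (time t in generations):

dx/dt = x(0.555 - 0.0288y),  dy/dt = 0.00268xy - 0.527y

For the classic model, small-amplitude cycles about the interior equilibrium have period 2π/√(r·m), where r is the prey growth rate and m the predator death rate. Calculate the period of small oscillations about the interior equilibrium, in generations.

T ≈ 11.6 generations

Here r = 0.555 and m = 0.527, so r·m = 0.292.
ω = √0.292 = 0.541 per generation, hence T = 2π/ω ≈ 11.6 generations.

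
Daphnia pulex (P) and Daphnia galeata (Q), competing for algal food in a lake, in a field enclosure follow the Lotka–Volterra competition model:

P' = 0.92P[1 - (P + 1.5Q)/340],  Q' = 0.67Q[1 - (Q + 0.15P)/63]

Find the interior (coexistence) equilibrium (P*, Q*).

Setting both brackets to zero gives the nullclines P + 1.5Q = 340 and 0.15P + Q = 63.
Substituting Q = 63 - 0.15P into the first: P(1 - 1.5·0.15) = 340 - 1.5·63.
So P* = 246/0.775 = 317, and then Q* = 63 - 0.15·317 = 15.5.

P* ≈ 317, Q* ≈ 15.5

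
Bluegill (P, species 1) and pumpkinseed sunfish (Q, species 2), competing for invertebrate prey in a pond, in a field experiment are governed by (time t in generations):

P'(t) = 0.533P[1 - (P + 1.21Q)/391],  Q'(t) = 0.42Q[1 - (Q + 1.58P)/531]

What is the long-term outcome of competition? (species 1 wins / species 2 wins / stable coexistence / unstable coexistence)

unstable coexistence (outcome depends on initial conditions)

Compare the nullcline intercepts: K1/α12 = 391/1.21 = 323 < K2 = 531; K2/α21 = 531/1.58 = 336 < K1 = 391.
Since both are reversed, neither can invade when rare; the interior point is a saddle.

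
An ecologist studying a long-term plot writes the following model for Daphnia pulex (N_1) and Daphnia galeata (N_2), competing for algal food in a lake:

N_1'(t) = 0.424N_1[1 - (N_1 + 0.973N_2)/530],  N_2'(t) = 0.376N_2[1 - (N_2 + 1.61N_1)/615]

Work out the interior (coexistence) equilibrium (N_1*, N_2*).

Setting both brackets to zero gives the nullclines N_1 + 0.973N_2 = 530 and 1.61N_1 + N_2 = 615.
Substituting N_2 = 615 - 1.61N_1 into the first: N_1(1 - 0.973·1.61) = 530 - 0.973·615.
So N_1* = -68.4/-0.567 = 121, and then N_2* = 615 - 1.61·121 = 421.

N_1* ≈ 121, N_2* ≈ 421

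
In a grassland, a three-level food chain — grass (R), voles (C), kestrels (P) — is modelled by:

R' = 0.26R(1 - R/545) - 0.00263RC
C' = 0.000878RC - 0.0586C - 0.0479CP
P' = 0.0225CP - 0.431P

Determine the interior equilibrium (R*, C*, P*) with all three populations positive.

From dP/dt = 0: 0.0225C* = 0.431, so C* = 19.2.
From dR/dt = 0: 0.26(1 - R*/545) = 0.00263·19.2, giving R* = 545·(1 - 0.194) = 439.
From dC/dt = 0: 0.000878·439 - 0.0586 = 0.0479P*, so P* = 0.327/0.0479 = 6.83.

R* ≈ 439, C* ≈ 19.2, P* ≈ 6.83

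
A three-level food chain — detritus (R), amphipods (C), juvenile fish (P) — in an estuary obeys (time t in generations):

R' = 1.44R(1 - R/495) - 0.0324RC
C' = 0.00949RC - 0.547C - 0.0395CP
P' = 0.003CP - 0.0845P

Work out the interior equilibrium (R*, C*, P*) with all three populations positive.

From dP/dt = 0: 0.003C* = 0.0845, so C* = 28.2.
From dR/dt = 0: 1.44(1 - R*/495) = 0.0324·28.2, giving R* = 495·(1 - 0.634) = 181.
From dC/dt = 0: 0.00949·181 - 0.547 = 0.0395P*, so P* = 1.17/0.0395 = 29.7.

R* ≈ 181, C* ≈ 28.2, P* ≈ 29.7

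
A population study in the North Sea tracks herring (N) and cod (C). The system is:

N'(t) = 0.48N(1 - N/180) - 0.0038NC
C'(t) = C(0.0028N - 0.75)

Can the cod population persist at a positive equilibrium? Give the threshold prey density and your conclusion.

Threshold N = 268; K < 268, so no, the predator goes extinct.

The predator equation gives dC/dt > 0 only when N > 0.75/0.0028 = 268.
Without the predator, N → K = 180. Since 180 < 268, the predator cannot invade.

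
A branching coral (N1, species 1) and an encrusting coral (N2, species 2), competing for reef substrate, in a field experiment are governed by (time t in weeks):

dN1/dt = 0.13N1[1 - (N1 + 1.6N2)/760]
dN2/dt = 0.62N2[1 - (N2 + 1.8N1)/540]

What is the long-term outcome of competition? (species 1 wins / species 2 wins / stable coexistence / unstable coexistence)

unstable coexistence (outcome depends on initial conditions)

Compare the nullcline intercepts: K1/α12 = 760/1.6 = 475 < K2 = 540; K2/α21 = 540/1.8 = 300 < K1 = 760.
Since both are reversed, neither can invade when rare; the interior point is a saddle.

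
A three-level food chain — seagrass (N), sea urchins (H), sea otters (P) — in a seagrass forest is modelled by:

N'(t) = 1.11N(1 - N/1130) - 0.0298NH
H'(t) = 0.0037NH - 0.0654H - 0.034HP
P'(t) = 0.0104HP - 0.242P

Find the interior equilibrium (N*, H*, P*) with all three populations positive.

N* ≈ 424, H* ≈ 23.3, P* ≈ 44.2

From dP/dt = 0: 0.0104H* = 0.242, so H* = 23.3.
From dN/dt = 0: 1.11(1 - N*/1130) = 0.0298·23.3, giving N* = 1130·(1 - 0.625) = 424.
From dH/dt = 0: 0.0037·424 - 0.0654 = 0.034P*, so P* = 1.5/0.034 = 44.2.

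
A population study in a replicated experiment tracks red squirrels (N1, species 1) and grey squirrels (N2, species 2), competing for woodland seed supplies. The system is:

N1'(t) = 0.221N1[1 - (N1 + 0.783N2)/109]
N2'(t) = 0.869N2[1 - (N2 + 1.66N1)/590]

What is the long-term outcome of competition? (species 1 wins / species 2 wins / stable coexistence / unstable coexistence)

species 2 excludes species 1

Compare the nullcline intercepts: K1/α12 = 109/0.783 = 139 < K2 = 590; K2/α21 = 590/1.66 = 355 > K1 = 109.
Since the inequalities point opposite ways, species 2 can invade but species 1 cannot.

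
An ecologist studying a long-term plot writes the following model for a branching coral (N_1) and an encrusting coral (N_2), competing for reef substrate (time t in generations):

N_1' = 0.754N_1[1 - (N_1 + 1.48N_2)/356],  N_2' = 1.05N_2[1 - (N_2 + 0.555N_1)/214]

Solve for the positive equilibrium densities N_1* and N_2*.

N_1* ≈ 220, N_2* ≈ 91.9

Setting both brackets to zero gives the nullclines N_1 + 1.48N_2 = 356 and 0.555N_1 + N_2 = 214.
Substituting N_2 = 214 - 0.555N_1 into the first: N_1(1 - 1.48·0.555) = 356 - 1.48·214.
So N_1* = 39.3/0.179 = 220, and then N_2* = 214 - 0.555·220 = 91.9.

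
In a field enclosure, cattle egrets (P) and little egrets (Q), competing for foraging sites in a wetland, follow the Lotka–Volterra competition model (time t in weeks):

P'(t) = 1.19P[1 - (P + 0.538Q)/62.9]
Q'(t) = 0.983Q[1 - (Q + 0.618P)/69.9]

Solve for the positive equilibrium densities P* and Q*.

Setting both brackets to zero gives the nullclines P + 0.538Q = 62.9 and 0.618P + Q = 69.9.
Substituting Q = 69.9 - 0.618P into the first: P(1 - 0.538·0.618) = 62.9 - 0.538·69.9.
So P* = 25.3/0.668 = 37.9, and then Q* = 69.9 - 0.618·37.9 = 46.5.

P* ≈ 37.9, Q* ≈ 46.5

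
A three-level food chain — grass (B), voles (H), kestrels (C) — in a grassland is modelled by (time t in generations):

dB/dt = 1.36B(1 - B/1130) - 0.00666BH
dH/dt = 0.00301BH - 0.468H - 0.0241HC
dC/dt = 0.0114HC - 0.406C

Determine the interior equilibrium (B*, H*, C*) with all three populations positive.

B* ≈ 933, H* ≈ 35.6, C* ≈ 97.1

From dC/dt = 0: 0.0114H* = 0.406, so H* = 35.6.
From dB/dt = 0: 1.36(1 - B*/1130) = 0.00666·35.6, giving B* = 1130·(1 - 0.174) = 933.
From dH/dt = 0: 0.00301·933 - 0.468 = 0.0241C*, so C* = 2.34/0.0241 = 97.1.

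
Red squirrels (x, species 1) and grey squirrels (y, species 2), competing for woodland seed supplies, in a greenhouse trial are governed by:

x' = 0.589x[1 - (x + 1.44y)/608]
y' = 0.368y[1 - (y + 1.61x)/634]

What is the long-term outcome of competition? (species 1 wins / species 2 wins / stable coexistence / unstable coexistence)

unstable coexistence (outcome depends on initial conditions)

Compare the nullcline intercepts: K1/α12 = 608/1.44 = 422 < K2 = 634; K2/α21 = 634/1.61 = 394 < K1 = 608.
Since both are reversed, neither can invade when rare; the interior point is a saddle.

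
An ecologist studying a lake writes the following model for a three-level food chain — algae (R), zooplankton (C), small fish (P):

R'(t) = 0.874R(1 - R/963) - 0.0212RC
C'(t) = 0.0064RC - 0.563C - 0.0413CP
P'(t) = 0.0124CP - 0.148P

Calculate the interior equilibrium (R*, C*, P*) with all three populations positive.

R* ≈ 684, C* ≈ 11.9, P* ≈ 92.4

From dP/dt = 0: 0.0124C* = 0.148, so C* = 11.9.
From dR/dt = 0: 0.874(1 - R*/963) = 0.0212·11.9, giving R* = 963·(1 - 0.29) = 684.
From dC/dt = 0: 0.0064·684 - 0.563 = 0.0413P*, so P* = 3.82/0.0413 = 92.4.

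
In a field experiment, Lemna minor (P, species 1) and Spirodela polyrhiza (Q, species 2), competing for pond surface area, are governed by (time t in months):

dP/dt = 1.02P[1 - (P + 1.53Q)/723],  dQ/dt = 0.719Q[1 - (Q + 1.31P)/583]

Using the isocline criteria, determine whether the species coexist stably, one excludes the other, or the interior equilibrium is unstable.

Compare the nullcline intercepts: K1/α12 = 723/1.53 = 473 < K2 = 583; K2/α21 = 583/1.31 = 445 < K1 = 723.
Since both are reversed, neither can invade when rare; the interior point is a saddle.

unstable coexistence (outcome depends on initial conditions)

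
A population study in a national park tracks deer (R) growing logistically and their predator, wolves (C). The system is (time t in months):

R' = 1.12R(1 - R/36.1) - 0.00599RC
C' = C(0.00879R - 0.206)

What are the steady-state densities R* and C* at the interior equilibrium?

From dC/dt = 0 with C > 0: 0.00879R* = 0.206, so R* = 23.4.
Substitute into dR/dt = 0: 1.12(1 - 23.4/36.1) = 0.00599C*.
The bracket is 0.351, giving C* = 0.393/0.00599 = 65.6.

R* ≈ 23.4, C* ≈ 65.6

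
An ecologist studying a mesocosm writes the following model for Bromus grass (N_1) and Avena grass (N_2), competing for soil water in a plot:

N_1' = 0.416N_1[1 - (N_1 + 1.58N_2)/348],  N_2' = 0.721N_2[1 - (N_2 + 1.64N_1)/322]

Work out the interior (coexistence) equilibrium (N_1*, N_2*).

Setting both brackets to zero gives the nullclines N_1 + 1.58N_2 = 348 and 1.64N_1 + N_2 = 322.
Substituting N_2 = 322 - 1.64N_1 into the first: N_1(1 - 1.58·1.64) = 348 - 1.58·322.
So N_1* = -161/-1.59 = 101, and then N_2* = 322 - 1.64·101 = 156.

N_1* ≈ 101, N_2* ≈ 156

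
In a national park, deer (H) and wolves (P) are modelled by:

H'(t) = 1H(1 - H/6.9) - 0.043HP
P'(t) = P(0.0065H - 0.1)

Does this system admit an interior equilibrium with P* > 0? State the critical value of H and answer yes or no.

The predator equation gives dP/dt > 0 only when H > 0.1/0.0065 = 15.4.
Without the predator, H → K = 6.9. Since 6.9 < 15.4, the predator cannot invade.

Threshold H = 15.4; K < 15.4, so no, the predator goes extinct.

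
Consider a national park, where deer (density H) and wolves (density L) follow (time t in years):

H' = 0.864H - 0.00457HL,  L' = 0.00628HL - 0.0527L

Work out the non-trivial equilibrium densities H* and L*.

H* ≈ 8.39, L* ≈ 189

Set dL/dt = 0 with L > 0: 0.00628H - 0.0527 = 0, so H* = 0.0527/0.00628 = 8.39.
Set dH/dt = 0 with H > 0: 0.864 - 0.00457L = 0, so L* = 0.864/0.00457 = 189.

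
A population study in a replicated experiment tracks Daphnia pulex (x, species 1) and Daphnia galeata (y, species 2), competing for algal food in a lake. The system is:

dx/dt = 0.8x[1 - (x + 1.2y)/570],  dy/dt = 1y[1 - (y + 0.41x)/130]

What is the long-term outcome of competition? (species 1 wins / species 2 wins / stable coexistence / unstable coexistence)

Compare the nullcline intercepts: K1/α12 = 570/1.2 = 475 > K2 = 130; K2/α21 = 130/0.41 = 317 < K1 = 570.
Since the inequalities point opposite ways, species 1 can invade but species 2 cannot.

species 1 excludes species 2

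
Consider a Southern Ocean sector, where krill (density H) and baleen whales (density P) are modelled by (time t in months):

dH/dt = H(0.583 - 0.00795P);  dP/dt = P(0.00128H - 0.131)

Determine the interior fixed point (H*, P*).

H* ≈ 102, P* ≈ 73.3

Set dP/dt = 0 with P > 0: 0.00128H - 0.131 = 0, so H* = 0.131/0.00128 = 102.
Set dH/dt = 0 with H > 0: 0.583 - 0.00795P = 0, so P* = 0.583/0.00795 = 73.3.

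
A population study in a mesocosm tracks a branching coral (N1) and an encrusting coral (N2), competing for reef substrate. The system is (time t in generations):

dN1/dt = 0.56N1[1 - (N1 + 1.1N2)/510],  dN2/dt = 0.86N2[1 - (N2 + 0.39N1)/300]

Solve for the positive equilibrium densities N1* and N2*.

N1* ≈ 315, N2* ≈ 177

Setting both brackets to zero gives the nullclines N1 + 1.1N2 = 510 and 0.39N1 + N2 = 300.
Substituting N2 = 300 - 0.39N1 into the first: N1(1 - 1.1·0.39) = 510 - 1.1·300.
So N1* = 180/0.571 = 315, and then N2* = 300 - 0.39·315 = 177.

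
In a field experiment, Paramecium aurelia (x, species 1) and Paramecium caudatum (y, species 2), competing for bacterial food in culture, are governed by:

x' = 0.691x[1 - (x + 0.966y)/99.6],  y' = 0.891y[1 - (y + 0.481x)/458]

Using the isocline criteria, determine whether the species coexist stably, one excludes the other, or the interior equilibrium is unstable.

species 2 excludes species 1

Compare the nullcline intercepts: K1/α12 = 99.6/0.966 = 103 < K2 = 458; K2/α21 = 458/0.481 = 952 > K1 = 99.6.
Since the inequalities point opposite ways, species 2 can invade but species 1 cannot.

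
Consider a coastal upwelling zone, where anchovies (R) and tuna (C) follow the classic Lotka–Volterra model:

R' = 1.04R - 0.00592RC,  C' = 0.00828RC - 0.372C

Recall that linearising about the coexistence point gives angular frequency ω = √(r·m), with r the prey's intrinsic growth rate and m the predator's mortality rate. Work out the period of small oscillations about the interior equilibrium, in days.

T ≈ 10.1 days

Here r = 1.04 and m = 0.372, so r·m = 0.387.
ω = √0.387 = 0.622 per day, hence T = 2π/ω ≈ 10.1 days.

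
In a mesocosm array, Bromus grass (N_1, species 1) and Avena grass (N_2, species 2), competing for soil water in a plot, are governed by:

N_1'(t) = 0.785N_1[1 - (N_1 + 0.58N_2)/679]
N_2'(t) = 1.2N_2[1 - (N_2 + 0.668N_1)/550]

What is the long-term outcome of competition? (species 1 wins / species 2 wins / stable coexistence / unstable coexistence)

stable coexistence

Compare the nullcline intercepts: K1/α12 = 679/0.58 = 1170 > K2 = 550; K2/α21 = 550/0.668 = 823 > K1 = 679.
Since both inequalities hold, each species can invade when rare, so the interior equilibrium is stable.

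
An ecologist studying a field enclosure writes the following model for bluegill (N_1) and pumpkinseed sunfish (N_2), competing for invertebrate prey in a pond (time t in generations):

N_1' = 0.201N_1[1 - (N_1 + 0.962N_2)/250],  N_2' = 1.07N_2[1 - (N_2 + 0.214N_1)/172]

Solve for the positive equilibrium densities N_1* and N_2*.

Setting both brackets to zero gives the nullclines N_1 + 0.962N_2 = 250 and 0.214N_1 + N_2 = 172.
Substituting N_2 = 172 - 0.214N_1 into the first: N_1(1 - 0.962·0.214) = 250 - 0.962·172.
So N_1* = 84.5/0.794 = 106, and then N_2* = 172 - 0.214·106 = 149.

N_1* ≈ 106, N_2* ≈ 149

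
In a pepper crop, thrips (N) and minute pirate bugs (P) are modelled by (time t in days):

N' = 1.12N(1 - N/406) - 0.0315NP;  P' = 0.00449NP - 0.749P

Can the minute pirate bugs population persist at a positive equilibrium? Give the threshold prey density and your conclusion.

The predator equation gives dP/dt > 0 only when N > 0.749/0.00449 = 167.
Without the predator, N → K = 406. Since 406 > 167, the predator can invade and persist.

Threshold N = 167; K > 167, so yes, the predator persists.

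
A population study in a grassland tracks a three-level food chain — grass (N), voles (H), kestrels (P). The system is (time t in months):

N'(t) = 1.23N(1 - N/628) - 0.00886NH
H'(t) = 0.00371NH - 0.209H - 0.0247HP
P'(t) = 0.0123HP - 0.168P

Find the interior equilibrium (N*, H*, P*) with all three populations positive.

N* ≈ 566, H* ≈ 13.7, P* ≈ 76.6

From dP/dt = 0: 0.0123H* = 0.168, so H* = 13.7.
From dN/dt = 0: 1.23(1 - N*/628) = 0.00886·13.7, giving N* = 628·(1 - 0.0984) = 566.
From dH/dt = 0: 0.00371·566 - 0.209 = 0.0247P*, so P* = 1.89/0.0247 = 76.6.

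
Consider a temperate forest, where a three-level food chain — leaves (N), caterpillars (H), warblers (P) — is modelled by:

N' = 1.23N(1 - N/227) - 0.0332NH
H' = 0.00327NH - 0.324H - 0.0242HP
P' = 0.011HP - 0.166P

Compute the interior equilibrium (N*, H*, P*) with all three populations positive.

From dP/dt = 0: 0.011H* = 0.166, so H* = 15.1.
From dN/dt = 0: 1.23(1 - N*/227) = 0.0332·15.1, giving N* = 227·(1 - 0.407) = 135.
From dH/dt = 0: 0.00327·135 - 0.324 = 0.0242P*, so P* = 0.116/0.0242 = 4.79.

N* ≈ 135, H* ≈ 15.1, P* ≈ 4.79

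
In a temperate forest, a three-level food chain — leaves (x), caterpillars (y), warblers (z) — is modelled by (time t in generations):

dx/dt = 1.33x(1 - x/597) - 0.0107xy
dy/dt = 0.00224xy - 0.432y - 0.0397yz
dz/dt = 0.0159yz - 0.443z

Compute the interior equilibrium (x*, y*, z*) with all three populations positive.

From dz/dt = 0: 0.0159y* = 0.443, so y* = 27.9.
From dx/dt = 0: 1.33(1 - x*/597) = 0.0107·27.9, giving x* = 597·(1 - 0.224) = 463.
From dy/dt = 0: 0.00224·463 - 0.432 = 0.0397z*, so z* = 0.606/0.0397 = 15.3.

x* ≈ 463, y* ≈ 27.9, z* ≈ 15.3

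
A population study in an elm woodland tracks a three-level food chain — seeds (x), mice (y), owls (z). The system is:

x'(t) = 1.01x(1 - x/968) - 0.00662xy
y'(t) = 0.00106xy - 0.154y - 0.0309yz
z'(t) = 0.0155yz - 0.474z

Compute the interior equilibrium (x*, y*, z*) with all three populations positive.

From dz/dt = 0: 0.0155y* = 0.474, so y* = 30.6.
From dx/dt = 0: 1.01(1 - x*/968) = 0.00662·30.6, giving x* = 968·(1 - 0.2) = 774.
From dy/dt = 0: 0.00106·774 - 0.154 = 0.0309z*, so z* = 0.666/0.0309 = 21.6.

x* ≈ 774, y* ≈ 30.6, z* ≈ 21.6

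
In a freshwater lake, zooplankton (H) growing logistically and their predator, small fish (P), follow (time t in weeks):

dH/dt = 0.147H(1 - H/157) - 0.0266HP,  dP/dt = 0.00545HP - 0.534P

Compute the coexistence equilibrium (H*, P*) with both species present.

H* ≈ 98, P* ≈ 2.08

From dP/dt = 0 with P > 0: 0.00545H* = 0.534, so H* = 98.
Substitute into dH/dt = 0: 0.147(1 - 98/157) = 0.0266P*.
The bracket is 0.376, giving P* = 0.0553/0.0266 = 2.08.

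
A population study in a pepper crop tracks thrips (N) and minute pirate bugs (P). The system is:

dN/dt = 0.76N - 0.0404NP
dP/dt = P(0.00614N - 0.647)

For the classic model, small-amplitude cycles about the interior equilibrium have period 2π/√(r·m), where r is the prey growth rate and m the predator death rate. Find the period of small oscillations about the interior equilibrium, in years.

T ≈ 8.96 years

Here r = 0.76 and m = 0.647, so r·m = 0.492.
ω = √0.492 = 0.701 per year, hence T = 2π/ω ≈ 8.96 years.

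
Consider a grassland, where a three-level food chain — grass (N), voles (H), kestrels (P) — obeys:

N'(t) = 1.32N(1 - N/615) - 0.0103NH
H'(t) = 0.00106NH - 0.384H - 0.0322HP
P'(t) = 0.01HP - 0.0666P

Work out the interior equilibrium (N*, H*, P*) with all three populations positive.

N* ≈ 583, H* ≈ 6.66, P* ≈ 7.27

From dP/dt = 0: 0.01H* = 0.0666, so H* = 6.66.
From dN/dt = 0: 1.32(1 - N*/615) = 0.0103·6.66, giving N* = 615·(1 - 0.052) = 583.
From dH/dt = 0: 0.00106·583 - 0.384 = 0.0322P*, so P* = 0.234/0.0322 = 7.27.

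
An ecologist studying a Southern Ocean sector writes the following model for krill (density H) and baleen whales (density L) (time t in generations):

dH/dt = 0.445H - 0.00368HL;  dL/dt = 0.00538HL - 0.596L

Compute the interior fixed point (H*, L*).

Set dL/dt = 0 with L > 0: 0.00538H - 0.596 = 0, so H* = 0.596/0.00538 = 111.
Set dH/dt = 0 with H > 0: 0.445 - 0.00368L = 0, so L* = 0.445/0.00368 = 121.

H* ≈ 111, L* ≈ 121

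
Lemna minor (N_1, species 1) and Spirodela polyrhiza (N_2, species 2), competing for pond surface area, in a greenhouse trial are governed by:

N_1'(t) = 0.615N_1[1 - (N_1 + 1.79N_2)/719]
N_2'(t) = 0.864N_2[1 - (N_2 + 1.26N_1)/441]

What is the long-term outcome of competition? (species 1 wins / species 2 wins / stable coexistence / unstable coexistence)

Compare the nullcline intercepts: K1/α12 = 719/1.79 = 402 < K2 = 441; K2/α21 = 441/1.26 = 350 < K1 = 719.
Since both are reversed, neither can invade when rare; the interior point is a saddle.

unstable coexistence (outcome depends on initial conditions)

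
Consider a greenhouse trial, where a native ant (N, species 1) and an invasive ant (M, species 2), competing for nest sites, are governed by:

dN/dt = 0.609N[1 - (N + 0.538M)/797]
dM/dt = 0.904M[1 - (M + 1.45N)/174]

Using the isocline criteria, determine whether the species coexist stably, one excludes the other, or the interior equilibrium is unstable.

species 1 excludes species 2

Compare the nullcline intercepts: K1/α12 = 797/0.538 = 1480 > K2 = 174; K2/α21 = 174/1.45 = 120 < K1 = 797.
Since the inequalities point opposite ways, species 1 can invade but species 2 cannot.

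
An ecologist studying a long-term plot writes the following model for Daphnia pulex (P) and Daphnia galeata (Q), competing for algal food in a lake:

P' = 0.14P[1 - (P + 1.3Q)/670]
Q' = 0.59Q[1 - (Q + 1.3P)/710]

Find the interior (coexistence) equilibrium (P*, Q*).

Setting both brackets to zero gives the nullclines P + 1.3Q = 670 and 1.3P + Q = 710.
Substituting Q = 710 - 1.3P into the first: P(1 - 1.3·1.3) = 670 - 1.3·710.
So P* = -253/-0.69 = 367, and then Q* = 710 - 1.3·367 = 233.

P* ≈ 367, Q* ≈ 233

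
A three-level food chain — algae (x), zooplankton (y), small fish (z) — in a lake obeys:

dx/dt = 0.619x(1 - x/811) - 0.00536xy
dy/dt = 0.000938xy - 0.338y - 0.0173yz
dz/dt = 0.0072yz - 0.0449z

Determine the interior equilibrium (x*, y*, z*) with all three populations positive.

x* ≈ 767, y* ≈ 6.24, z* ≈ 22.1

From dz/dt = 0: 0.0072y* = 0.0449, so y* = 6.24.
From dx/dt = 0: 0.619(1 - x*/811) = 0.00536·6.24, giving x* = 811·(1 - 0.054) = 767.
From dy/dt = 0: 0.000938·767 - 0.338 = 0.0173z*, so z* = 0.382/0.0173 = 22.1.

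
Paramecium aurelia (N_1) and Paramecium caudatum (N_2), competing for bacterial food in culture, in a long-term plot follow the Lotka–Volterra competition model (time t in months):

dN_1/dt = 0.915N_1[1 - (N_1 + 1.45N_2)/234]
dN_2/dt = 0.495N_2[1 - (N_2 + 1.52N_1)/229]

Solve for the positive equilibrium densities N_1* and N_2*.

N_1* ≈ 81.4, N_2* ≈ 105

Setting both brackets to zero gives the nullclines N_1 + 1.45N_2 = 234 and 1.52N_1 + N_2 = 229.
Substituting N_2 = 229 - 1.52N_1 into the first: N_1(1 - 1.45·1.52) = 234 - 1.45·229.
So N_1* = -98.1/-1.2 = 81.4, and then N_2* = 229 - 1.52·81.4 = 105.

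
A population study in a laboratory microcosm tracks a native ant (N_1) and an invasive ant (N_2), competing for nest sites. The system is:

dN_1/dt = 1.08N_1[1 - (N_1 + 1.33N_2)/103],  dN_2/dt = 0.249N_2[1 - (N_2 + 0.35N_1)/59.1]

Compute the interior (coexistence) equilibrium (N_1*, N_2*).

Setting both brackets to zero gives the nullclines N_1 + 1.33N_2 = 103 and 0.35N_1 + N_2 = 59.1.
Substituting N_2 = 59.1 - 0.35N_1 into the first: N_1(1 - 1.33·0.35) = 103 - 1.33·59.1.
So N_1* = 24.4/0.534 = 45.6, and then N_2* = 59.1 - 0.35·45.6 = 43.1.

N_1* ≈ 45.6, N_2* ≈ 43.1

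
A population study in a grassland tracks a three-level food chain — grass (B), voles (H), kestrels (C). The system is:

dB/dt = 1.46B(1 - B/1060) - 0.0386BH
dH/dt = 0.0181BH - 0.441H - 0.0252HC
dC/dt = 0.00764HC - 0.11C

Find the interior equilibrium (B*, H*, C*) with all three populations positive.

B* ≈ 657, H* ≈ 14.4, C* ≈ 454

From dC/dt = 0: 0.00764H* = 0.11, so H* = 14.4.
From dB/dt = 0: 1.46(1 - B*/1060) = 0.0386·14.4, giving B* = 1060·(1 - 0.381) = 657.
From dH/dt = 0: 0.0181·657 - 0.441 = 0.0252C*, so C* = 11.4/0.0252 = 454.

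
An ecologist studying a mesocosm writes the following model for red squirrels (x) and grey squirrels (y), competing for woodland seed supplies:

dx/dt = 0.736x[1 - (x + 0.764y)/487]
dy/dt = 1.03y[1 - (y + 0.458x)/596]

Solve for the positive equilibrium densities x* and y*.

x* ≈ 48.7, y* ≈ 574

Setting both brackets to zero gives the nullclines x + 0.764y = 487 and 0.458x + y = 596.
Substituting y = 596 - 0.458x into the first: x(1 - 0.764·0.458) = 487 - 0.764·596.
So x* = 31.7/0.65 = 48.7, and then y* = 596 - 0.458·48.7 = 574.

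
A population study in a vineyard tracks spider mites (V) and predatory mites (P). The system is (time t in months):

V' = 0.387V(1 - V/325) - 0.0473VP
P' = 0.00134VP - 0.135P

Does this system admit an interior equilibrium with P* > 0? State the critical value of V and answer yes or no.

The predator equation gives dP/dt > 0 only when V > 0.135/0.00134 = 101.
Without the predator, V → K = 325. Since 325 > 101, the predator can invade and persist.

Threshold V = 101; K > 101, so yes, the predator persists.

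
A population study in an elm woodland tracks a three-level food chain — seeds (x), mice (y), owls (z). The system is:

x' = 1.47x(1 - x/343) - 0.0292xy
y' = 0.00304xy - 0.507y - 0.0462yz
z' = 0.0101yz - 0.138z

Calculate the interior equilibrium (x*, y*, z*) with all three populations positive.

x* ≈ 250, y* ≈ 13.7, z* ≈ 5.47

From dz/dt = 0: 0.0101y* = 0.138, so y* = 13.7.
From dx/dt = 0: 1.47(1 - x*/343) = 0.0292·13.7, giving x* = 343·(1 - 0.271) = 250.
From dy/dt = 0: 0.00304·250 - 0.507 = 0.0462z*, so z* = 0.253/0.0462 = 5.47.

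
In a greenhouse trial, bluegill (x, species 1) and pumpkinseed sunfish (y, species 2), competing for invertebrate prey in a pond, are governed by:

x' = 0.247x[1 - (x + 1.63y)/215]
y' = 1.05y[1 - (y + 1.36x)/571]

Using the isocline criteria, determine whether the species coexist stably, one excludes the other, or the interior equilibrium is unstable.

species 2 excludes species 1

Compare the nullcline intercepts: K1/α12 = 215/1.63 = 132 < K2 = 571; K2/α21 = 571/1.36 = 420 > K1 = 215.
Since the inequalities point opposite ways, species 2 can invade but species 1 cannot.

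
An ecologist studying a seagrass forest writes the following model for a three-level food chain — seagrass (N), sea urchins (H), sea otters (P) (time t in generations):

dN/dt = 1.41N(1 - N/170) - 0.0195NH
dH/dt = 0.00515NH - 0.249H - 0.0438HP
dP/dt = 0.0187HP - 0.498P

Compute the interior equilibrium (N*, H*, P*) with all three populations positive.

N* ≈ 107, H* ≈ 26.6, P* ≈ 6.94

From dP/dt = 0: 0.0187H* = 0.498, so H* = 26.6.
From dN/dt = 0: 1.41(1 - N*/170) = 0.0195·26.6, giving N* = 170·(1 - 0.368) = 107.
From dH/dt = 0: 0.00515·107 - 0.249 = 0.0438P*, so P* = 0.304/0.0438 = 6.94.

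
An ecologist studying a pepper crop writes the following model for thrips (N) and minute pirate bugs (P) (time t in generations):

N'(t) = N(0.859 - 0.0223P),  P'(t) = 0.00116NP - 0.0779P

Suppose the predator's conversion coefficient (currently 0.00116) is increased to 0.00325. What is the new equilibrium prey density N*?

At the interior fixed point, setting dP/dt = 0 with P > 0 fixes N* = (predator death rate)/(NP coefficient) — independent of the other coefficients.
With the change, N* = 0.0779/0.00325 = 24; it falls from 67.2.

N* ≈ 24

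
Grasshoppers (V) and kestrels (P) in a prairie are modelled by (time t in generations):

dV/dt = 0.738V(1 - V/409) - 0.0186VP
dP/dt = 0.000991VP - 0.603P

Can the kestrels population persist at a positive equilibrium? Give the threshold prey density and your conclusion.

The predator equation gives dP/dt > 0 only when V > 0.603/0.000991 = 608.
Without the predator, V → K = 409. Since 409 < 608, the predator cannot invade.

Threshold V = 608; K < 608, so no, the predator goes extinct.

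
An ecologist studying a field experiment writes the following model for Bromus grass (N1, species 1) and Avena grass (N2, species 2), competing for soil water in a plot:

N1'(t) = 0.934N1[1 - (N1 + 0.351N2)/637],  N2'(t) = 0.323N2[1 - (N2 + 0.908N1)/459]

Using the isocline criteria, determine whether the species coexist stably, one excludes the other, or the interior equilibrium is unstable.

Compare the nullcline intercepts: K1/α12 = 637/0.351 = 1810 > K2 = 459; K2/α21 = 459/0.908 = 506 < K1 = 637.
Since the inequalities point opposite ways, species 1 can invade but species 2 cannot.

species 1 excludes species 2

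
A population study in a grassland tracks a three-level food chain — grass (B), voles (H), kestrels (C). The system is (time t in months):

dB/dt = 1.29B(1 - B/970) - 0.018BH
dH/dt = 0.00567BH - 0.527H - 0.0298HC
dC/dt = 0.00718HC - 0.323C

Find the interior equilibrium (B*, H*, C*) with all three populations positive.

From dC/dt = 0: 0.00718H* = 0.323, so H* = 45.
From dB/dt = 0: 1.29(1 - B*/970) = 0.018·45, giving B* = 970·(1 - 0.628) = 361.
From dH/dt = 0: 0.00567·361 - 0.527 = 0.0298C*, so C* = 1.52/0.0298 = 51.

B* ≈ 361, H* ≈ 45, C* ≈ 51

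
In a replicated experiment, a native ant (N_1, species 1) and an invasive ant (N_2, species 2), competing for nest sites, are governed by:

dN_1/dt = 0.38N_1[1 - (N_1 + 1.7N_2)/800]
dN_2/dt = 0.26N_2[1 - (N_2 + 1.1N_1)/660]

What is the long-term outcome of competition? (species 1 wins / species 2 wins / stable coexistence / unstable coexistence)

Compare the nullcline intercepts: K1/α12 = 800/1.7 = 471 < K2 = 660; K2/α21 = 660/1.1 = 600 < K1 = 800.
Since both are reversed, neither can invade when rare; the interior point is a saddle.

unstable coexistence (outcome depends on initial conditions)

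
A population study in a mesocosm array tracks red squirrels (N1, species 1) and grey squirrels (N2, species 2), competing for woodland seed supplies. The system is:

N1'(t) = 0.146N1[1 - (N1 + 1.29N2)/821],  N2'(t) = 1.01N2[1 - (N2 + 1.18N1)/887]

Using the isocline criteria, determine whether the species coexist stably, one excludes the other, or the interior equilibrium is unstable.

unstable coexistence (outcome depends on initial conditions)

Compare the nullcline intercepts: K1/α12 = 821/1.29 = 636 < K2 = 887; K2/α21 = 887/1.18 = 752 < K1 = 821.
Since both are reversed, neither can invade when rare; the interior point is a saddle.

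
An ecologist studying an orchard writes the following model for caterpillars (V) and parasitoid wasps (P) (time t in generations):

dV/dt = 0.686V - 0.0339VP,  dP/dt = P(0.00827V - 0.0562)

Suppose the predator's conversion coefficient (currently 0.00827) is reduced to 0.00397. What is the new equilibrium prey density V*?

V* ≈ 14.2

At the interior fixed point, setting dP/dt = 0 with P > 0 fixes V* = (predator death rate)/(VP coefficient) — independent of the other coefficients.
With the change, V* = 0.0562/0.00397 = 14.2; it rises from 6.8.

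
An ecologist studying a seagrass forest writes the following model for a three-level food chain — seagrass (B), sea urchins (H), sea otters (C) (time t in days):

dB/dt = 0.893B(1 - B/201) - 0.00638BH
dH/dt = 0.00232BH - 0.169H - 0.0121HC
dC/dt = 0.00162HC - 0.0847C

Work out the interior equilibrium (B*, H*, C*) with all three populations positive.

From dC/dt = 0: 0.00162H* = 0.0847, so H* = 52.3.
From dB/dt = 0: 0.893(1 - B*/201) = 0.00638·52.3, giving B* = 201·(1 - 0.374) = 126.
From dH/dt = 0: 0.00232·126 - 0.169 = 0.0121C*, so C* = 0.123/0.0121 = 10.2.

B* ≈ 126, H* ≈ 52.3, C* ≈ 10.2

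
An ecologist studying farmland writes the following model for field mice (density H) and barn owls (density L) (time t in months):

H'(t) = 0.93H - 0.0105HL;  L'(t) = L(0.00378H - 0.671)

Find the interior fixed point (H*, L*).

H* ≈ 178, L* ≈ 88.6

Set dL/dt = 0 with L > 0: 0.00378H - 0.671 = 0, so H* = 0.671/0.00378 = 178.
Set dH/dt = 0 with H > 0: 0.93 - 0.0105L = 0, so L* = 0.93/0.0105 = 88.6.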